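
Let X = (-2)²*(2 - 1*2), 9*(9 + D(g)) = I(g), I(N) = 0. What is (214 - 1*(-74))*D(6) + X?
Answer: -2592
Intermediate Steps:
D(g) = -9 (D(g) = -9 + (⅑)*0 = -9 + 0 = -9)
X = 0 (X = 4*(2 - 2) = 4*0 = 0)
(214 - 1*(-74))*D(6) + X = (214 - 1*(-74))*(-9) + 0 = (214 + 74)*(-9) + 0 = 288*(-9) + 0 = -2592 + 0 = -2592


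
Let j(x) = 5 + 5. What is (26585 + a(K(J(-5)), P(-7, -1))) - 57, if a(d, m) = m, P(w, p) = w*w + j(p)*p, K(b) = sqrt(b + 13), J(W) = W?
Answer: 26567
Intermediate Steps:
j(x) = 10
K(b) = sqrt(13 + b)
P(w, p) = w**2 + 10*p (P(w, p) = w*w + 10*p = w**2 + 10*p)
(26585 + a(K(J(-5)), P(-7, -1))) - 57 = (26585 + ((-7)**2 + 10*(-1))) - 57 = (26585 + (49 - 10)) - 57 = (26585 + 39) - 57 = 26624 - 57 = 26567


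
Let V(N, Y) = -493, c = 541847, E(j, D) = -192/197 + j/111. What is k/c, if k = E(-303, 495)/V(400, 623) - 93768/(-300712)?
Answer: 43134084506/73190095661862191 ≈ 5.8934e-7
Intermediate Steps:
E(j, D) = -192/197 + j/111 (E(j, D) = -192*1/197 + j*(1/111) = -192/197 + j/111)
k = 43134084506/135075206953 (k = (-192/197 + (1/111)*(-303))/(-493) - 93768/(-300712) = (-192/197 - 101/37)*(-1/493) - 93768*(-1/300712) = -27001/7289*(-1/493) + 11721/37589 = 27001/3593477 + 11721/37589 = 43134084506/135075206953 ≈ 0.31933)
k/c = (43134084506/135075206953)/541847 = (43134084506/135075206953)*(1/541847) = 43134084506/73190095661862191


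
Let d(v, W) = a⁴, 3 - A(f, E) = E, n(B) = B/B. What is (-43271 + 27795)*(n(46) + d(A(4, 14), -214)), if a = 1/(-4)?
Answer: -994333/64 ≈ -15536.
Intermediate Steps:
n(B) = 1
a = -¼ ≈ -0.25000
A(f, E) = 3 - E
d(v, W) = 1/256 (d(v, W) = (-¼)⁴ = 1/256)
(-43271 + 27795)*(n(46) + d(A(4, 14), -214)) = (-43271 + 27795)*(1 + 1/256) = -15476*257/256 = -994333/64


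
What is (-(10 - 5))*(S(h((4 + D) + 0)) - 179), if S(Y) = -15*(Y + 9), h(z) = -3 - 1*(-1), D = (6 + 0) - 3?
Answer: 1420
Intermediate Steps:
D = 3 (D = 6 - 3 = 3)
h(z) = -2 (h(z) = -3 + 1 = -2)
S(Y) = -135 - 15*Y (S(Y) = -15*(9 + Y) = -135 - 15*Y)
(-(10 - 5))*(S(h((4 + D) + 0)) - 179) = (-(10 - 5))*((-135 - 15*(-2)) - 179) = (-1*5)*((-135 + 30) - 179) = -5*(-105 - 179) = -5*(-284) = 1420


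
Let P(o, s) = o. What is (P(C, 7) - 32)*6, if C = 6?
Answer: -156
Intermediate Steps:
(P(C, 7) - 32)*6 = (6 - 32)*6 = -26*6 = -156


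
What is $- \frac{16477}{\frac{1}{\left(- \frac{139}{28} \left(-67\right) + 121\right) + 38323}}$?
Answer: $- \frac{17889820365}{28} \approx -6.3892 \cdot 10^{8}$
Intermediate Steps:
$- \frac{16477}{\frac{1}{\left(- \frac{139}{28} \left(-67\right) + 121\right) + 38323}} = - \frac{16477}{\frac{1}{\left(\left(-139\right) \frac{1}{28} \left(-67\right) + 121\right) + 38323}} = - \frac{16477}{\frac{1}{\left(\left(- \frac{139}{28}\right) \left(-67\right) + 121\right) + 38323}} = - \frac{16477}{\frac{1}{\left(\frac{9313}{28} + 121\right) + 38323}} = - \frac{16477}{\frac{1}{\frac{12701}{28} + 38323}} = - \frac{16477}{\frac{1}{\frac{1085745}{28}}} = - \frac{16477}{\frac{28}{1085745}} = \left(-16477\right) \frac{1085745}{28} = - \frac{17889820365}{28}$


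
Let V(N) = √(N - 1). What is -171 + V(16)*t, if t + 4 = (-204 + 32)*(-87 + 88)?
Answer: -171 - 176*√15 ≈ -852.65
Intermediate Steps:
V(N) = √(-1 + N)
t = -176 (t = -4 + (-204 + 32)*(-87 + 88) = -4 - 172*1 = -4 - 172 = -176)
-171 + V(16)*t = -171 + √(-1 + 16)*(-176) = -171 + √15*(-176) = -171 - 176*√15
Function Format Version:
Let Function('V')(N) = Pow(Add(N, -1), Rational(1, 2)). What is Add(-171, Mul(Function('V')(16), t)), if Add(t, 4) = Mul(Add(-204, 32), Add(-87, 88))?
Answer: Add(-171, Mul(-176, Pow(15, Rational(1, 2)))) ≈ -852.65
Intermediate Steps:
Function('V')(N) = Pow(Add(-1, N), Rational(1, 2))
t = -176 (t = Add(-4, Mul(Add(-204, 32), Add(-87, 88))) = Add(-4, Mul(-172, 1)) = Add(-4, -172) = -176)
Add(-171, Mul(Function('V')(16), t)) = Add(-171, Mul(Pow(Add(-1, 16), Rational(1, 2)), -176)) = Add(-171, Mul(Pow(15, Rational(1, 2)), -176)) = Add(-171, Mul(-176, Pow(15, Rational(1, 2))))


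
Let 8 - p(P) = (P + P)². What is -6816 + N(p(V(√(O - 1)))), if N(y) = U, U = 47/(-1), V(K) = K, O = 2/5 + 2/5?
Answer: -6863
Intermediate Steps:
O = ⅘ (O = 2*(⅕) + 2*(⅕) = ⅖ + ⅖ = ⅘ ≈ 0.80000)
U = -47 (U = 47*(-1) = -47)
p(P) = 8 - 4*P² (p(P) = 8 - (P + P)² = 8 - (2*P)² = 8 - 4*P²)
N(y) = -47
-6816 + N(p(V(√(O - 1)))) = -6816 - 47 = -6863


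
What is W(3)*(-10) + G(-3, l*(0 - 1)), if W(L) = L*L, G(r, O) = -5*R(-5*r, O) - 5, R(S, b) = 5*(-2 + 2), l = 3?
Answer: -95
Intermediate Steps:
R(S, b) = 0 (R(S, b) = 5*0 = 0)
G(r, O) = -5 (G(r, O) = -5*0 - 5 = 0 - 5 = -5)
W(L) = L²
W(3)*(-10) + G(-3, l*(0 - 1)) = 3²*(-10) - 5 = 9*(-10) - 5 = -90 - 5 = -95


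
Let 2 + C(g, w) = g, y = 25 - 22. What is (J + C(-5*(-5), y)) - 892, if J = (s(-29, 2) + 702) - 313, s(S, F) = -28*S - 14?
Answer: 318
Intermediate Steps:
s(S, F) = -14 - 28*S
y = 3
C(g, w) = -2 + g
J = 1187 (J = ((-14 - 28*(-29)) + 702) - 313 = ((-14 + 812) + 702) - 313 = (798 + 702) - 313 = 1500 - 313 = 1187)
(J + C(-5*(-5), y)) - 892 = (1187 + (-2 - 5*(-5))) - 892 = (1187 + (-2 + 25)) - 892 = (1187 + 23) - 892 = 1210 - 892 = 318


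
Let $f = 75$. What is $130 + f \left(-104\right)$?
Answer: $-7670$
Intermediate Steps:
$130 + f \left(-104\right) = 130 + 75 \left(-104\right) = 130 - 7800 = -7670$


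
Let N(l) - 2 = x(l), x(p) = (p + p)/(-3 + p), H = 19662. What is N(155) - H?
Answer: -1494005/76 ≈ -19658.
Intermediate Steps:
x(p) = 2*p/(-3 + p) (x(p) = (2*p)/(-3 + p) = 2*p/(-3 + p))
N(l) = 2 + 2*l/(-3 + l)
N(155) - H = 2*(-3 + 2*155)/(-3 + 155) - 1*19662 = 2*(-3 + 310)/152 - 19662 = 2*(1/152)*307 - 19662 = 307/76 - 19662 = -1494005/76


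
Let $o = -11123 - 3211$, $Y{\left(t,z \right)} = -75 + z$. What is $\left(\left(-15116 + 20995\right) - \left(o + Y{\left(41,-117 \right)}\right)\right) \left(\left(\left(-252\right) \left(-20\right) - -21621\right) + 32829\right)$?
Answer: $1213893450$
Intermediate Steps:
$o = -14334$ ($o = -11123 - 3211 = -14334$)
$\left(\left(-15116 + 20995\right) - \left(o + Y{\left(41,-117 \right)}\right)\right) \left(\left(\left(-252\right) \left(-20\right) - -21621\right) + 32829\right) = \left(\left(-15116 + 20995\right) - -14526\right) \left(\left(\left(-252\right) \left(-20\right) - -21621\right) + 32829\right) = \left(5879 + \left(\left(-1\right) \left(-192\right) + 14334\right)\right) \left(\left(5040 + 21621\right) + 32829\right) = \left(5879 + \left(192 + 14334\right)\right) \left(26661 + 32829\right) = \left(5879 + 14526\right) 59490 = 20405 \cdot 59490 = 1213893450$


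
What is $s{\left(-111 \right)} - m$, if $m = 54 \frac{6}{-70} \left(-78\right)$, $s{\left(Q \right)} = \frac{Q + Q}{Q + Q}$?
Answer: $- \frac{12601}{35} \approx -360.03$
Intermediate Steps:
$s{\left(Q \right)} = 1$ ($s{\left(Q \right)} = \frac{2 Q}{2 Q} = 2 Q \frac{1}{2 Q} = 1$)
$m = \frac{12636}{35}$ ($m = 54 \cdot 6 \left(- \frac{1}{70}\right) \left(-78\right) = 54 \left(- \frac{3}{35}\right) \left(-78\right) = \left(- \frac{162}{35}\right) \left(-78\right) = \frac{12636}{35} \approx 361.03$)
$s{\left(-111 \right)} - m = 1 - \frac{12636}{35} = - \frac{12601}{35}$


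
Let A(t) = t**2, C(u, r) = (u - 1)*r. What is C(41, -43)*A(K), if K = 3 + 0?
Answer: -15480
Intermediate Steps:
K = 3
C(u, r) = r*(-1 + u) (C(u, r) = (-1 + u)*r = r*(-1 + u))
C(41, -43)*A(K) = -43*(-1 + 41)*3**2 = -43*40*9 = -1720*9 = -15480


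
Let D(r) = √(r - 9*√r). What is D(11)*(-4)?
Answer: -4*√(11 - 9*√11) ≈ -17.366*I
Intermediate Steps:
D(11)*(-4) = √(11 - 9*√11)*(-4) = -4*√(11 - 9*√11)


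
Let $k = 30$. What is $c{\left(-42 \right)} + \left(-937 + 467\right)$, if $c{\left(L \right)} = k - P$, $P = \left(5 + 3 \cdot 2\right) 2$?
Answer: $-462$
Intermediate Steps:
$P = 22$ ($P = \left(5 + 6\right) 2 = 11 \cdot 2 = 22$)
$c{\left(L \right)} = 8$ ($c{\left(L \right)} = 30 - 22 = 8$)
$c{\left(-42 \right)} + \left(-937 + 467\right) = 8 + \left(-937 + 467\right) = 8 - 470 = -462$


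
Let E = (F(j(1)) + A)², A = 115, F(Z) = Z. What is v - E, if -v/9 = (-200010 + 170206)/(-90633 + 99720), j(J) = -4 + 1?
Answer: -37906364/3029 ≈ -12514.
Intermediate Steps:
j(J) = -3
E = 12544 (E = (-3 + 115)² = 112² = 12544)
v = 89412/3029 (v = -9*(-200010 + 170206)/(-90633 + 99720) = -(-268236)/9087 = -9*(-29804/9087) = 89412/3029 ≈ 29.519)
v - E = 89412/3029 - 1*12544 = 89412/3029 - 12544 = -37906364/3029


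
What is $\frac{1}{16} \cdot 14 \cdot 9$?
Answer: $\frac{63}{8} \approx 7.875$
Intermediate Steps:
$\frac{1}{16} \cdot 14 \cdot 9 = \frac{7}{8} \cdot 9 = \frac{63}{8}$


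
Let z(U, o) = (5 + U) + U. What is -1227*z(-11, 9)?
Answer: 20859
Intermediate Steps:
z(U, o) = 5 + 2*U
-1227*z(-11, 9) = -1227*(5 + 2*(-11)) = -1227*(5 - 22) = -1227*(-17) = 20859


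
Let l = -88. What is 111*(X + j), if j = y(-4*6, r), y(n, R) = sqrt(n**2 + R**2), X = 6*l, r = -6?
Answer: -58608 + 666*sqrt(17) ≈ -55862.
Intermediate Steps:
X = -528 (X = 6*(-88) = -528)
y(n, R) = sqrt(R**2 + n**2)
j = 6*sqrt(17) (j = sqrt((-6)**2 + (-4*6)**2) = sqrt(36 + (-24)**2) = sqrt(36 + 576) = sqrt(612) = 6*sqrt(17) ≈ 24.739)
111*(X + j) = 111*(-528 + 6*sqrt(17)) = -58608 + 666*sqrt(17)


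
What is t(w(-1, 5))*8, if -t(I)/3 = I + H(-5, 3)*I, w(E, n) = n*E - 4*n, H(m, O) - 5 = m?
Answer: 600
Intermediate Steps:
H(m, O) = 5 + m
w(E, n) = -4*n + E*n (w(E, n) = E*n - 4*n = -4*n + E*n)
t(I) = -3*I (t(I) = -3*(I + (5 - 5)*I) = -3*(I + 0*I) = -3*(I + 0) = -3*I)
t(w(-1, 5))*8 = -15*(-4 - 1)*8 = -15*(-5)*8 = -3*(-25)*8 = 75*8 = 600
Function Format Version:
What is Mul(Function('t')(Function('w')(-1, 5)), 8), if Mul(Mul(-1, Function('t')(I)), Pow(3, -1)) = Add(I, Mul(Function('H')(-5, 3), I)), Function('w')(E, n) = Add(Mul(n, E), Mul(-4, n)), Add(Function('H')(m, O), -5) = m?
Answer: 600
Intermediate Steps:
Function('H')(m, O) = Add(5, m)
Function('w')(E, n) = Add(Mul(-4, n), Mul(E, n)) (Function('w')(E, n) = Add(Mul(E, n), Mul(-4, n)) = Add(Mul(-4, n), Mul(E, n)))
Function('t')(I) = Mul(-3, I) (Function('t')(I) = Mul(-3, Add(I, Mul(Add(5, -5), I))) = Mul(-3, Add(I, Mul(0, I))) = Mul(-3, Add(I, 0)) = Mul(-3, I))
Mul(Function('t')(Function('w')(-1, 5)), 8) = Mul(Mul(-3, Mul(5, Add(-4, -1))), 8) = Mul(Mul(-3, Mul(5, -5)), 8) = Mul(Mul(-3, -25), 8) = Mul(75, 8) = 600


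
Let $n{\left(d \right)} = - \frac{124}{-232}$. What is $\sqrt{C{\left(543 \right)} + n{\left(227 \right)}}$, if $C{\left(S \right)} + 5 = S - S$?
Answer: $\frac{i \sqrt{15022}}{58} \approx 2.1132 i$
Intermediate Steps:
$n{\left(d \right)} = \frac{31}{58}$ ($n{\left(d \right)} = \left(-124\right) \left(- \frac{1}{232}\right) = \frac{31}{58}$)
$C{\left(S \right)} = -5$ ($C{\left(S \right)} = -5 + \left(S - S\right) = -5 + 0 = -5$)
$\sqrt{C{\left(543 \right)} + n{\left(227 \right)}} = \sqrt{-5 + \frac{31}{58}} = \sqrt{- \frac{259}{58}} = \frac{i \sqrt{15022}}{58}$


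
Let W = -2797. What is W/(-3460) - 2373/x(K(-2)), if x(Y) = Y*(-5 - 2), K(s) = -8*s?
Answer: 304423/13840 ≈ 21.996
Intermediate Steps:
x(Y) = -7*Y (x(Y) = Y*(-7) = -7*Y)
W/(-3460) - 2373/x(K(-2)) = -2797/(-3460) - 2373/((-(-56)*(-2))) = -2797*(-1/3460) - 2373/((-7*16)) = 2797/3460 - 2373/(-112) = 2797/3460 - 2373*(-1/112) = 2797/3460 + 339/16 = 304423/13840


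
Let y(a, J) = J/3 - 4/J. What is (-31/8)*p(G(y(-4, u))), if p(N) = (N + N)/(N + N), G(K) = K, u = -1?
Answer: -31/8 ≈ -3.8750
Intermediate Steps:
y(a, J) = -4/J + J/3 (y(a, J) = J*(1/3) - 4/J = J/3 - 4/J = -4/J + J/3)
p(N) = 1 (p(N) = (2*N)/((2*N)) = (2*N)*(1/(2*N)) = 1)
(-31/8)*p(G(y(-4, u))) = -31/8*1 = -31/8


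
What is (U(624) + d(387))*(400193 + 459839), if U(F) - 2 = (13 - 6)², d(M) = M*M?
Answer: 128849994240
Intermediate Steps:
d(M) = M²
U(F) = 51 (U(F) = 2 + (13 - 6)² = 2 + 7² = 2 + 49 = 51)
(U(624) + d(387))*(400193 + 459839) = (51 + 387²)*(400193 + 459839) = (51 + 149769)*860032 = 149820*860032 = 128849994240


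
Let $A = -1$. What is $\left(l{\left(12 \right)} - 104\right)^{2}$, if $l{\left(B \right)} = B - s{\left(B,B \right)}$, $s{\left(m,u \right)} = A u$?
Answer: $6400$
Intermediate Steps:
$s{\left(m,u \right)} = - u$
$l{\left(B \right)} = 2 B$ ($l{\left(B \right)} = B - - B = B + B = 2 B$)
$\left(l{\left(12 \right)} - 104\right)^{2} = \left(2 \cdot 12 - 104\right)^{2} = \left(24 - 104\right)^{2} = \left(-80\right)^{2} = 6400$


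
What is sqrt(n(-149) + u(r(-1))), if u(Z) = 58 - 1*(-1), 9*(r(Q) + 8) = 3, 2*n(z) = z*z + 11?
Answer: sqrt(11165) ≈ 105.66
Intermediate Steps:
n(z) = 11/2 + z**2/2 (n(z) = (z*z + 11)/2 = (z**2 + 11)/2 = (11 + z**2)/2 = 11/2 + z**2/2)
r(Q) = -23/3 (r(Q) = -8 + (1/9)*3 = -8 + 1/3 = -23/3)
u(Z) = 59 (u(Z) = 58 + 1 = 59)
sqrt(n(-149) + u(r(-1))) = sqrt((11/2 + (1/2)*(-149)**2) + 59) = sqrt((11/2 + (1/2)*22201) + 59) = sqrt((11/2 + 22201/2) + 59) = sqrt(11106 + 59) = sqrt(11165)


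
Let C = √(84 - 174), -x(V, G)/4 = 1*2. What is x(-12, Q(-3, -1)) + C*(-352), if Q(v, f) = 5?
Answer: -8 - 1056*I*√10 ≈ -8.0 - 3339.4*I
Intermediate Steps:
x(V, G) = -8 (x(V, G) = -4*2 = -8)
C = 3*I*√10 (C = √(-90) = 3*I*√10 ≈ 9.4868*I)
x(-12, Q(-3, -1)) + C*(-352) = -8 + (3*I*√10)*(-352) = -8 - 1056*I*√10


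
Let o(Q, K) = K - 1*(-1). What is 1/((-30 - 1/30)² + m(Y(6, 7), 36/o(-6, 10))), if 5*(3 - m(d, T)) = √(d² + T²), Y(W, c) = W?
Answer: 88699158900/80272654234321 + 10692000*√157/80272654234321 ≈ 0.0011066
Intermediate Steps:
o(Q, K) = 1 + K (o(Q, K) = K + 1 = 1 + K)
m(d, T) = 3 - √(T² + d²)/5 (m(d, T) = 3 - √(d² + T²)/5 = 3 - √(T² + d²)/5)
1/((-30 - 1/30)² + m(Y(6, 7), 36/o(-6, 10))) = 1/((-30 - 1/30)² + (3 - √((36/(1 + 10))² + 6²)/5)) = 1/((-30 - 1*1/30)² + (3 - √((36/11)² + 36)/5)) = 1/((-30 - 1/30)² + (3 - √((36*(1/11))² + 36)/5)) = 1/((-901/30)² + (3 - √((36/11)² + 36)/5)) = 1/(811801/900 + (3 - √(1296/121 + 36)/5)) = 1/(811801/900 + (3 - 6*√157/55)) = 1/(814501/900 - 6*√157/55)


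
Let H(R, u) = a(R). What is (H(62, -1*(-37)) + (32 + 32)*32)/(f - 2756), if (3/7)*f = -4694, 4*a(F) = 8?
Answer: -3075/20563 ≈ -0.14954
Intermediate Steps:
a(F) = 2 (a(F) = (¼)*8 = 2)
f = -32858/3 (f = (7/3)*(-4694) = -32858/3 ≈ -10953.)
H(R, u) = 2
(H(62, -1*(-37)) + (32 + 32)*32)/(f - 2756) = (2 + (32 + 32)*32)/(-32858/3 - 2756) = (2 + 64*32)/(-41126/3) = (2 + 2048)*(-3/41126) = 2050*(-3/41126) = -3075/20563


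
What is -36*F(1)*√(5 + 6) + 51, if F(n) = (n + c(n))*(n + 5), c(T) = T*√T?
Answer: 51 - 432*√11 ≈ -1381.8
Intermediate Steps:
c(T) = T^(3/2)
F(n) = (5 + n)*(n + n^(3/2)) (F(n) = (n + n^(3/2))*(n + 5) = (n + n^(3/2))*(5 + n) = (5 + n)*(n + n^(3/2)))
-36*F(1)*√(5 + 6) + 51 = -36*(1² + 1^(5/2) + 5*1 + 5*1^(3/2))*√(5 + 6) + 51 = -36*(1 + 1 + 5 + 5*1)*√11 + 51 = -36*(1 + 1 + 5 + 5)*√11 + 51 = -432*√11 + 51 = 51 - 432*√11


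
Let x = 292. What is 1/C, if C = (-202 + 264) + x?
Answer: 1/354 ≈ 0.0028249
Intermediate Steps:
C = 354 (C = (-202 + 264) + 292 = 62 + 292 = 354)
1/C = 1/354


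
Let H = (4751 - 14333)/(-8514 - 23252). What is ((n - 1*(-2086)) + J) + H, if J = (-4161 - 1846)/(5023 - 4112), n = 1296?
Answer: 48844510186/14469413 ≈ 3375.7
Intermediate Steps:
J = -6007/911 ≈ -6.5939
H = 4791/15883 (H = -9582/(-31766) = -9582*(-1/31766) = 4791/15883 ≈ 0.30164)
((n - 1*(-2086)) + J) + H = ((1296 - 1*(-2086)) - 6007/911) + 4791/15883 = ((1296 + 2086) - 6007/911) + 4791/15883 = (3382 - 6007/911) + 4791/15883 = 3074995/911 + 4791/15883 = 48844510186/14469413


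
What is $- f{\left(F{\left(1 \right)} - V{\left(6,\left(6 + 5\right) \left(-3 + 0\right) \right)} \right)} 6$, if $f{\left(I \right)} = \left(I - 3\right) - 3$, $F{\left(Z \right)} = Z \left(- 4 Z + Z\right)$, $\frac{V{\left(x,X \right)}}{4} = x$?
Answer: $198$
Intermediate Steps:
$V{\left(x,X \right)} = 4 x$
$F{\left(Z \right)} = - 3 Z^{2}$ ($F{\left(Z \right)} = Z \left(- 3 Z\right) = - 3 Z^{2}$)
$f{\left(I \right)} = -6 + I$ ($f{\left(I \right)} = \left(-3 + I\right) - 3 = -6 + I$)
$- f{\left(F{\left(1 \right)} - V{\left(6,\left(6 + 5\right) \left(-3 + 0\right) \right)} \right)} 6 = - \left(-6 - \left(3 + 24\right)\right) 6 = - \left(-6 - 27\right) 6 = - \left(-33\right) 6 = \left(-1\right) \left(-198\right) = 198$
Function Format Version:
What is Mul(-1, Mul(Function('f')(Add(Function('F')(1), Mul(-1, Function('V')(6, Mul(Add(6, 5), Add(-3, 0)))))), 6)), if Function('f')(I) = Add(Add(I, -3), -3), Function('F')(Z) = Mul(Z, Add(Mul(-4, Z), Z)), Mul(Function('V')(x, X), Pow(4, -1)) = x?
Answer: 198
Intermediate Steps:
Function('V')(x, X) = Mul(4, x)
Function('F')(Z) = Mul(-3, Pow(Z, 2)) (Function('F')(Z) = Mul(Z, Mul(-3, Z)) = Mul(-3, Pow(Z, 2)))
Function('f')(I) = Add(-6, I) (Function('f')(I) = Add(Add(-3, I), -3) = Add(-6, I))
Mul(-1, Mul(Function('f')(Add(Function('F')(1), Mul(-1, Function('V')(6, Mul(Add(6, 5), Add(-3, 0)))))), 6)) = Mul(-1, Mul(Add(-6, Add(Mul(-3, Pow(1, 2)), Mul(-1, Mul(4, 6)))), 6)) = Mul(-1, Mul(Add(-6, Add(Mul(-3, 1), Mul(-1, 24))), 6)) = Mul(-1, Mul(Add(-6, Add(-3, -24)), 6)) = Mul(-1, Mul(Add(-6, -27), 6)) = Mul(-1, Mul(-33, 6)) = Mul(-1, -198) = 198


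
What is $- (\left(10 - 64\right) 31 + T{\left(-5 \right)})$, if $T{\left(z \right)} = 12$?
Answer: $1662$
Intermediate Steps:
$- (\left(10 - 64\right) 31 + T{\left(-5 \right)}) = - (\left(10 - 64\right) 31 + 12) = - (\left(-54\right) 31 + 12) = - (-1674 + 12) = \left(-1\right) \left(-1662\right) = 1662$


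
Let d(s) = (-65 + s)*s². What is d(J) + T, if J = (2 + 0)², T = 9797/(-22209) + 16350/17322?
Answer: -62546330222/64117383 ≈ -975.50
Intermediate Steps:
T = 32235586/64117383 (T = 9797*(-1/22209) + 16350*(1/17322) = -9797/22209 + 2725/2887 = 32235586/64117383 ≈ 0.50276)
J = 4 (J = 2² = 4)
d(s) = s²*(-65 + s)
d(J) + T = 4²*(-65 + 4) + 32235586/64117383 = 16*(-61) + 32235586/64117383 = -976 + 32235586/64117383 = -62546330222/64117383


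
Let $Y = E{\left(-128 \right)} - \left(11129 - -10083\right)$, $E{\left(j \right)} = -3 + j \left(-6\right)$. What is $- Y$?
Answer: $20447$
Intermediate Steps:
$E{\left(j \right)} = -3 - 6 j$
$Y = -20447$ ($Y = \left(-3 - -768\right) - \left(11129 - -10083\right) = \left(-3 + 768\right) - \left(11129 + 10083\right) = 765 - 21212 = -20447$)
$- Y = \left(-1\right) \left(-20447\right) = 20447$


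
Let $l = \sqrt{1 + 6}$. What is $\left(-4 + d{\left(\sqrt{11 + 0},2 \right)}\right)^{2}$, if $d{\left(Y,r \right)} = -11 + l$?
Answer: $\left(15 - \sqrt{7}\right)^{2} \approx 152.63$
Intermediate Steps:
$l = \sqrt{7} \approx 2.6458$
$d{\left(Y,r \right)} = -11 + \sqrt{7}$
$\left(-4 + d{\left(\sqrt{11 + 0},2 \right)}\right)^{2} = \left(-4 - \left(11 - \sqrt{7}\right)\right)^{2} = \left(-15 + \sqrt{7}\right)^{2}$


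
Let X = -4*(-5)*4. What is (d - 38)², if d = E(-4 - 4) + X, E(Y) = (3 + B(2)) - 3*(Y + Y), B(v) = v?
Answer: 9025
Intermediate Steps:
X = 80 (X = 20*4 = 80)
E(Y) = 5 - 6*Y (E(Y) = (3 + 2) - 3*(Y + Y) = 5 - 6*Y)
d = 133 (d = (5 - 6*(-4 - 4)) + 80 = (5 - 6*(-8)) + 80 = (5 + 48) + 80 = 53 + 80 = 133)
(d - 38)² = (133 - 38)² = 95² = 9025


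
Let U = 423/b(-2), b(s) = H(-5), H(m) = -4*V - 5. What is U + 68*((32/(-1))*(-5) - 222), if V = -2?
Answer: -4075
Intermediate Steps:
H(m) = 3 (H(m) = -4*(-2) - 5 = 8 - 5 = 3)
b(s) = 3
U = 141 (U = 423/3 = 423*(⅓) = 141)
U + 68*((32/(-1))*(-5) - 222) = 141 + 68*((32/(-1))*(-5) - 222) = 141 + 68*((32*(-1))*(-5) - 222) = 141 + 68*(-32*(-5) - 222) = 141 + 68*(160 - 222) = 141 + 68*(-62) = 141 - 4216 = -4075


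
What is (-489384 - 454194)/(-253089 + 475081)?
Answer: -471789/110996 ≈ -4.2505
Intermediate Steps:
(-489384 - 454194)/(-253089 + 475081) = -943578/221992 = -943578*1/221992 = -471789/110996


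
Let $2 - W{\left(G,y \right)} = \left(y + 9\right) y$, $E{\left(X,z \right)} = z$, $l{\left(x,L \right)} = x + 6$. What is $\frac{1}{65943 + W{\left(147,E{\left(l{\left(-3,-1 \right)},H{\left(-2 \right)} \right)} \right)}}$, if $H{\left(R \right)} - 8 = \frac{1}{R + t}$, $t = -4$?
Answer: $\frac{36}{2369273} \approx 1.5195 \cdot 10^{-5}$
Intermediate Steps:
$l{\left(x,L \right)} = 6 + x$
$H{\left(R \right)} = 8 + \frac{1}{-4 + R}$ ($H{\left(R \right)} = 8 + \frac{1}{R - 4} = 8 + \frac{1}{-4 + R}$)
$W{\left(G,y \right)} = 2 - y \left(9 + y\right)$ ($W{\left(G,y \right)} = 2 - \left(y + 9\right) y = 2 - \left(9 + y\right) y = 2 - y \left(9 + y\right)$)
$\frac{1}{65943 + W{\left(147,E{\left(l{\left(-3,-1 \right)},H{\left(-2 \right)} \right)} \right)}} = \frac{1}{65943 - \left(-2 + \left(\frac{-31 + 8 \left(-2\right)}{-4 - 2}\right)^{2} + \frac{9 \left(-31 + 8 \left(-2\right)\right)}{-4 - 2}\right)} = \frac{1}{65943 - \left(-2 + \left(\frac{-31 - 16}{-6}\right)^{2} + \frac{9 \left(-31 - 16\right)}{-6}\right)} = \frac{1}{65943 - \left(-2 + \left(\left(- \frac{1}{6}\right) \left(-47\right)\right)^{2} + 9 \left(- \frac{1}{6}\right) \left(-47\right)\right)} = \frac{1}{65943 - \frac{4675}{36}} = \frac{1}{\frac{2369273}{36}} = \frac{36}{2369273}$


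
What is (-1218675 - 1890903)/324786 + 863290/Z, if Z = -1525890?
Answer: -4408121474/434726061 ≈ -10.140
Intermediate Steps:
(-1218675 - 1890903)/324786 + 863290/Z = (-1218675 - 1890903)/324786 + 863290/(-1525890) = -3109578*1/324786 + 863290*(-1/1525890) = -27277/2849 - 86329/152589 = -4408121474/434726061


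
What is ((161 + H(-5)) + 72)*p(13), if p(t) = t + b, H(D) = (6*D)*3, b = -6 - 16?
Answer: -1287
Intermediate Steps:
b = -22
H(D) = 18*D
p(t) = -22 + t (p(t) = t - 22 = -22 + t)
((161 + H(-5)) + 72)*p(13) = ((161 + 18*(-5)) + 72)*(-22 + 13) = ((161 - 90) + 72)*(-9) = (71 + 72)*(-9) = 143*(-9) = -1287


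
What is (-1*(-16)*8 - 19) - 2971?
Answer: -2862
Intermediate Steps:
(-1*(-16)*8 - 19) - 2971 = (16*8 - 19) - 2971 = (128 - 19) - 2971 = 109 - 2971 = -2862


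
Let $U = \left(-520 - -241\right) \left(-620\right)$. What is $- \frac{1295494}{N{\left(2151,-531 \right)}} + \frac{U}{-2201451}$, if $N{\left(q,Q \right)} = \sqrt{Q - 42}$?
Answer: $- \frac{57660}{733817} + \frac{1295494 i \sqrt{573}}{573} \approx -0.078575 + 54120.0 i$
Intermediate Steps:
$N{\left(q,Q \right)} = \sqrt{-42 + Q}$
$U = 172980$ ($U = \left(-520 + 241\right) \left(-620\right) = \left(-279\right) \left(-620\right) = 172980$)
$- \frac{1295494}{N{\left(2151,-531 \right)}} + \frac{U}{-2201451} = - \frac{1295494}{\sqrt{-42 - 531}} + \frac{172980}{-2201451} = - \frac{1295494}{\sqrt{-573}} + 172980 \left(- \frac{1}{2201451}\right) = - \frac{1295494}{i \sqrt{573}} - \frac{57660}{733817} = - 1295494 \left(- \frac{i \sqrt{573}}{573}\right) - \frac{57660}{733817} = \frac{1295494 i \sqrt{573}}{573} - \frac{57660}{733817} = - \frac{57660}{733817} + \frac{1295494 i \sqrt{573}}{573}$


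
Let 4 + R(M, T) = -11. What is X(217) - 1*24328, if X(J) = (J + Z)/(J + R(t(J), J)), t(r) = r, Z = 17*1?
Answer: -2457011/101 ≈ -24327.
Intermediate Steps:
Z = 17
R(M, T) = -15 (R(M, T) = -4 - 11 = -15)
X(J) = (17 + J)/(-15 + J) (X(J) = (J + 17)/(J - 15) = (17 + J)/(-15 + J))
X(217) - 1*24328 = (17 + 217)/(-15 + 217) - 1*24328 = 234/202 - 24328 = (1/202)*234 - 24328 = 117/101 - 24328 = -2457011/101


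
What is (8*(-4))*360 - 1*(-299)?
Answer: -11221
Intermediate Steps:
(8*(-4))*360 - 1*(-299) = -32*360 + 299 = -11520 + 299 = -11221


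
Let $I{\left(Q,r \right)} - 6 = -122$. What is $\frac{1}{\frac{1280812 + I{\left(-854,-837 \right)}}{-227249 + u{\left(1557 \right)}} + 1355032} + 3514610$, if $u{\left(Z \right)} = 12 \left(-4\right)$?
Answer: $\frac{1082476781308502177}{307993427808} \approx 3.5146 \cdot 10^{6}$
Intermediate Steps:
$I{\left(Q,r \right)} = -116$ ($I{\left(Q,r \right)} = 6 - 122 = -116$)
$u{\left(Z \right)} = -48$
$\frac{1}{\frac{1280812 + I{\left(-854,-837 \right)}}{-227249 + u{\left(1557 \right)}} + 1355032} + 3514610 = \frac{1}{\frac{1280812 - 116}{-227249 - 48} + 1355032} + 3514610 = \frac{1}{\frac{1280696}{-227297} + 1355032} + 3514610 = \frac{1}{1280696 \left(- \frac{1}{227297}\right) + 1355032} + 3514610 = \frac{1}{- \frac{1280696}{227297} + 1355032} + 3514610 = \frac{1}{\frac{307993427808}{227297}} + 3514610 = \frac{227297}{307993427808} + 3514610 = \frac{1082476781308502177}{307993427808}$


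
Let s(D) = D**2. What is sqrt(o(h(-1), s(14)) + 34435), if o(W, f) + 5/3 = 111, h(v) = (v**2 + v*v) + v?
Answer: sqrt(310899)/3 ≈ 185.86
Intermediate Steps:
h(v) = v + 2*v**2 (h(v) = (v**2 + v**2) + v = 2*v**2 + v = v + 2*v**2)
o(W, f) = 328/3 (o(W, f) = -5/3 + 111 = 328/3)
sqrt(o(h(-1), s(14)) + 34435) = sqrt(328/3 + 34435) = sqrt(103633/3) = sqrt(310899)/3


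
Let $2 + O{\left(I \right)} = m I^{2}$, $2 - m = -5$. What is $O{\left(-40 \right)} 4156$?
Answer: $46538888$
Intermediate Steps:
$m = 7$ ($m = 2 - -5 = 2 + 5 = 7$)
$O{\left(I \right)} = -2 + 7 I^{2}$
$O{\left(-40 \right)} 4156 = \left(-2 + 7 \left(-40\right)^{2}\right) 4156 = \left(-2 + 7 \cdot 1600\right) 4156 = \left(-2 + 11200\right) 4156 = 11198 \cdot 4156 = 46538888$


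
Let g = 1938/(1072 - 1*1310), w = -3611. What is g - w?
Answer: 25220/7 ≈ 3602.9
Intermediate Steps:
g = -57/7 (g = 1938/(1072 - 1310) = 1938/(-238) = 1938*(-1/238) = -57/7 ≈ -8.1429)
g - w = -57/7 - 1*(-3611) = -57/7 + 3611 = 25220/7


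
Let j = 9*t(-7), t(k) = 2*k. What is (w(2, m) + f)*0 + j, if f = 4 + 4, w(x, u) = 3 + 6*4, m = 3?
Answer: -126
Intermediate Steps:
w(x, u) = 27 (w(x, u) = 3 + 24 = 27)
f = 8
j = -126 (j = 9*(2*(-7)) = 9*(-14) = -126)
(w(2, m) + f)*0 + j = (27 + 8)*0 - 126 = 35*0 - 126 = 0 - 126 = -126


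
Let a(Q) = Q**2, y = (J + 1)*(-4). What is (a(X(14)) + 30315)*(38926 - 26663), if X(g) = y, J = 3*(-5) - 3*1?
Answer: 428456957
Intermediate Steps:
J = -18 (J = -15 - 3 = -18)
y = 68 (y = (-18 + 1)*(-4) = -17*(-4) = 68)
X(g) = 68
(a(X(14)) + 30315)*(38926 - 26663) = (68**2 + 30315)*(38926 - 26663) = (4624 + 30315)*12263 = 34939*12263 = 428456957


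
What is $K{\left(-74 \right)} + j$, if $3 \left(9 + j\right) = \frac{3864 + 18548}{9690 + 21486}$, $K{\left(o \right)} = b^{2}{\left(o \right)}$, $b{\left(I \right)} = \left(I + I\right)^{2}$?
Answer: $\frac{11218337715677}{23382} \approx 4.7978 \cdot 10^{8}$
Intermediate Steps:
$b{\left(I \right)} = 4 I^{2}$ ($b{\left(I \right)} = \left(2 I\right)^{2} = 4 I^{2}$)
$K{\left(o \right)} = 16 o^{4}$ ($K{\left(o \right)} = \left(4 o^{2}\right)^{2} = 16 o^{4}$)
$j = - \frac{204835}{23382}$ ($j = -9 + \frac{\left(3864 + 18548\right) \frac{1}{9690 + 21486}}{3} = -9 + \frac{22412 \cdot \frac{1}{31176}}{3} = -9 + \frac{1}{3} \cdot \frac{5603}{7794} = -9 + \frac{5603}{23382} = - \frac{204835}{23382} \approx -8.7604$)
$K{\left(-74 \right)} + j = 16 \left(-74\right)^{4} - \frac{204835}{23382} = 16 \cdot 29986576 - \frac{204835}{23382} = 479785216 - \frac{204835}{23382} = \frac{11218337715677}{23382}$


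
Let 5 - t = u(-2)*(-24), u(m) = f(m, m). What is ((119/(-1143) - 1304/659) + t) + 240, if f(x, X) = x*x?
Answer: 255284924/753237 ≈ 338.92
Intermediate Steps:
f(x, X) = x²
u(m) = m²
t = 101 (t = 5 - (-2)²*(-24) = 5 - 4*(-24) = 5 - 1*(-96) = 5 + 96 = 101)
((119/(-1143) - 1304/659) + t) + 240 = ((119/(-1143) - 1304/659) + 101) + 240 = ((119*(-1/1143) - 1304*1/659) + 101) + 240 = ((-119/1143 - 1304/659) + 101) + 240 = (-1568893/753237 + 101) + 240 = 74508044/753237 + 240 = 255284924/753237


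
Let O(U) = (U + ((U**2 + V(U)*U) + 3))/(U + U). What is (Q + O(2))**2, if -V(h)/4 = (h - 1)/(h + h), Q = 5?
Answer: 729/16 ≈ 45.563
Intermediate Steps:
V(h) = -2*(-1 + h)/h (V(h) = -4*(h - 1)/(h + h) = -4*(-1 + h)/(2*h) = -4*(-1 + h)*1/(2*h) = -2*(-1 + h)/h)
O(U) = (3 + U + U**2 + U*(-2 + 2/U))/(2*U) (O(U) = (U + ((U**2 + (-2 + 2/U)*U) + 3))/(U + U) = (U + ((U**2 + U*(-2 + 2/U)) + 3))/((2*U)) = (U + (3 + U**2 + U*(-2 + 2/U)))*(1/(2*U)) = (3 + U + U**2 + U*(-2 + 2/U))*(1/(2*U)) = (3 + U + U**2 + U*(-2 + 2/U))/(2*U))
(Q + O(2))**2 = (5 + (1/2)*(5 + 2*(-1 + 2))/2)**2 = (5 + (1/2)*(1/2)*(5 + 2*1))**2 = (5 + (1/2)*(1/2)*(5 + 2))**2 = (5 + (1/2)*(1/2)*7)**2 = (5 + 7/4)**2 = (27/4)**2 = 729/16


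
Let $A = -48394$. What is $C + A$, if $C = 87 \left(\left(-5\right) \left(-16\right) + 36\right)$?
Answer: $-38302$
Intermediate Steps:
$C = 10092$ ($C = 87 \left(80 + 36\right) = 87 \cdot 116 = 10092$)
$C + A = 10092 - 48394 = -38302$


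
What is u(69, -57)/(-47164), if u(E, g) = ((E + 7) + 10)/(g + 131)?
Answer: -43/1745068 ≈ -2.4641e-5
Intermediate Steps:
u(E, g) = (17 + E)/(131 + g) (u(E, g) = ((7 + E) + 10)/(131 + g) = (17 + E)/(131 + g))
u(69, -57)/(-47164) = ((17 + 69)/(131 - 57))/(-47164) = (86/74)*(-1/47164) = ((1/74)*86)*(-1/47164) = (43/37)*(-1/47164) = -43/1745068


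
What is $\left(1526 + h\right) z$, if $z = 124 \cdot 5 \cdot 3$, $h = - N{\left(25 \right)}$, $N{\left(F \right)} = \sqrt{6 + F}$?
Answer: $2838360 - 1860 \sqrt{31} \approx 2.828 \cdot 10^{6}$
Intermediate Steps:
$h = - \sqrt{31}$ ($h = - \sqrt{6 + 25} = - \sqrt{31} \approx -5.5678$)
$z = 1860$ ($z = 124 \cdot 15 = 1860$)
$\left(1526 + h\right) z = \left(1526 - \sqrt{31}\right) 1860 = 2838360 - 1860 \sqrt{31}$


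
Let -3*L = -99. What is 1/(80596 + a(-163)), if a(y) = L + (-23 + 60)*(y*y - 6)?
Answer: 1/1063460 ≈ 9.4033e-7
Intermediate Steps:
L = 33 (L = -1/3*(-99) = 33)
a(y) = -189 + 37*y**2 (a(y) = 33 + (-23 + 60)*(y*y - 6) = 33 + 37*(y**2 - 6) = 33 + 37*(-6 + y**2) = 33 + (-222 + 37*y**2) = -189 + 37*y**2)
1/(80596 + a(-163)) = 1/(80596 + (-189 + 37*(-163)**2)) = 1/(80596 + (-189 + 37*26569)) = 1/(80596 + (-189 + 983053)) = 1/(80596 + 982864) = 1/1063460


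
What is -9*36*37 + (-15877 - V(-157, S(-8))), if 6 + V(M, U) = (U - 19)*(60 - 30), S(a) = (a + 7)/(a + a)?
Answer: -218327/8 ≈ -27291.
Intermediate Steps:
S(a) = (7 + a)/(2*a) (S(a) = (7 + a)/((2*a)) = (7 + a)*(1/(2*a)) = (7 + a)/(2*a))
V(M, U) = -576 + 30*U (V(M, U) = -6 + (U - 19)*(60 - 30) = -6 + (-19 + U)*30 = -6 + (-570 + 30*U) = -576 + 30*U)
-9*36*37 + (-15877 - V(-157, S(-8))) = -9*36*37 + (-15877 - (-576 + 30*((½)*(7 - 8)/(-8)))) = -324*37 + (-15877 - (-576 + 30*((½)*(-⅛)*(-1)))) = -11988 + (-15877 - (-576 + 30*(1/16))) = -11988 + (-15877 - (-576 + 15/8)) = -11988 + (-15877 - 1*(-4593/8)) = -11988 + (-15877 + 4593/8) = -11988 - 122423/8 = -218327/8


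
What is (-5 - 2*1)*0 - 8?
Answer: -8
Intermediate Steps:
(-5 - 2*1)*0 - 8 = (-5 - 2)*0 - 8 = -7*0 - 8 = 0 - 8 = -8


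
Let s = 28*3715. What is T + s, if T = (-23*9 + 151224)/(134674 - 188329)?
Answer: 1860347361/17885 ≈ 1.0402e+5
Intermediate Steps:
s = 104020
T = -50339/17885 (T = (-207 + 151224)/(-53655) = 151017*(-1/53655) = -50339/17885 ≈ -2.8146)
T + s = -50339/17885 + 104020 = 1860347361/17885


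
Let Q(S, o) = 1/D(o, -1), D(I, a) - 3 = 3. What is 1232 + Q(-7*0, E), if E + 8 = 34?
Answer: 7393/6 ≈ 1232.2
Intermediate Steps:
D(I, a) = 6 (D(I, a) = 3 + 3 = 6)
E = 26 (E = -8 + 34 = 26)
Q(S, o) = 1/6
1232 + Q(-7*0, E) = 1232 + 1/6 = 7393/6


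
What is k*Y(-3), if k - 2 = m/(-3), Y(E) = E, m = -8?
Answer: -14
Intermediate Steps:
k = 14/3 (k = 2 - 8/(-3) = 2 - 8*(-⅓) = 2 + 8/3 = 14/3 ≈ 4.6667)
k*Y(-3) = (14/3)*(-3) = -14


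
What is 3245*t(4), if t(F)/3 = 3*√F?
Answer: 58410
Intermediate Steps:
t(F) = 9*√F (t(F) = 3*(3*√F) = 9*√F)
3245*t(4) = 3245*(9*√4) = 3245*(9*2) = 3245*18 = 58410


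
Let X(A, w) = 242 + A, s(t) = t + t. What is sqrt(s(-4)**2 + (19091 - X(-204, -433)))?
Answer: sqrt(19117) ≈ 138.26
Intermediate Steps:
s(t) = 2*t
sqrt(s(-4)**2 + (19091 - X(-204, -433))) = sqrt((2*(-4))**2 + (19091 - (242 - 204))) = sqrt((-8)**2 + (19091 - 1*38)) = sqrt(64 + (19091 - 38)) = sqrt(64 + 19053) = sqrt(19117)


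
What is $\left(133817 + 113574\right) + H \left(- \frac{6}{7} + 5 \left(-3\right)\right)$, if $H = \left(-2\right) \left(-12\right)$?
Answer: $\frac{1729073}{7} \approx 2.4701 \cdot 10^{5}$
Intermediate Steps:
$H = 24$
$\left(133817 + 113574\right) + H \left(- \frac{6}{7} + 5 \left(-3\right)\right) = \left(133817 + 113574\right) + 24 \left(- \frac{6}{7} + 5 \left(-3\right)\right) = 247391 + 24 \left(\left(-6\right) \frac{1}{7} - 15\right) = 247391 + 24 \left(- \frac{6}{7} - 15\right) = 247391 + 24 \left(- \frac{111}{7}\right) = 247391 - \frac{2664}{7} = \frac{1729073}{7}$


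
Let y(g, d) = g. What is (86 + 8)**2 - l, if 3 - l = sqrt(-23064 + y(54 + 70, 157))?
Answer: 8833 + 2*I*sqrt(5735) ≈ 8833.0 + 151.46*I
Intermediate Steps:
l = 3 - 2*I*sqrt(5735) (l = 3 - sqrt(-23064 + (54 + 70)) = 3 - sqrt(-23064 + 124) = 3 - sqrt(-22940) = 3 - 2*I*sqrt(5735) ≈ 3.0 - 151.46*I)
(86 + 8)**2 - l = (86 + 8)**2 - (3 - 2*I*sqrt(5735)) = 94**2 + (-3 + 2*I*sqrt(5735)) = 8836 + (-3 + 2*I*sqrt(5735)) = 8833 + 2*I*sqrt(5735)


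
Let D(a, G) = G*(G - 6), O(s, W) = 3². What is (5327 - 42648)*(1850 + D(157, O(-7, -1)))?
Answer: -70051517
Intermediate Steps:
O(s, W) = 9
D(a, G) = G*(-6 + G)
(5327 - 42648)*(1850 + D(157, O(-7, -1))) = (5327 - 42648)*(1850 + 9*(-6 + 9)) = -37321*(1850 + 9*3) = -37321*(1850 + 27) = -37321*1877 = -70051517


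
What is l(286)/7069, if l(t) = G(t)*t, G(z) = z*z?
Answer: 23393656/7069 ≈ 3309.3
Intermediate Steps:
G(z) = z**2
l(t) = t**3 (l(t) = t**2*t = t**3)
l(286)/7069 = 286**3/7069 = 23393656*(1/7069) = 23393656/7069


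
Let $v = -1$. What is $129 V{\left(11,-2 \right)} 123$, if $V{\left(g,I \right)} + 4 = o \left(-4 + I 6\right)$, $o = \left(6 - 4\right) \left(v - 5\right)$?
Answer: $2982996$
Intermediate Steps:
$o = -12$ ($o = \left(6 - 4\right) \left(-1 - 5\right) = 2 \left(-6\right) = -12$)
$V{\left(g,I \right)} = 44 - 72 I$ ($V{\left(g,I \right)} = -4 - 12 \left(-4 + I 6\right) = -4 - 12 \left(-4 + 6 I\right) = -4 - \left(-48 + 72 I\right) = 44 - 72 I$)
$129 V{\left(11,-2 \right)} 123 = 129 \left(44 - -144\right) 123 = 129 \left(44 + 144\right) 123 = 129 \cdot 188 \cdot 123 = 24252 \cdot 123 = 2982996$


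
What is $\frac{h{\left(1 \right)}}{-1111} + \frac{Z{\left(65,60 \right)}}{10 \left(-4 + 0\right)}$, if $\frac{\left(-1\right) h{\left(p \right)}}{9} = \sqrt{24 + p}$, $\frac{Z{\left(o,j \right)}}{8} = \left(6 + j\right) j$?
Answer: $- \frac{879867}{1111} \approx -791.96$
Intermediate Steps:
$Z{\left(o,j \right)} = 8 j \left(6 + j\right)$ ($Z{\left(o,j \right)} = 8 \left(6 + j\right) j = 8 j \left(6 + j\right)$)
$h{\left(p \right)} = - 9 \sqrt{24 + p}$
$\frac{h{\left(1 \right)}}{-1111} + \frac{Z{\left(65,60 \right)}}{10 \left(-4 + 0\right)} = \frac{\left(-9\right) \sqrt{24 + 1}}{-1111} + \frac{8 \cdot 60 \left(6 + 60\right)}{10 \left(-4 + 0\right)} = - 9 \sqrt{25} \left(- \frac{1}{1111}\right) + \frac{8 \cdot 60 \cdot 66}{10 \left(-4\right)} = \left(-9\right) 5 \left(- \frac{1}{1111}\right) + \frac{31680}{-40} = \left(-45\right) \left(- \frac{1}{1111}\right) + 31680 \left(- \frac{1}{40}\right) = \frac{45}{1111} - 792 = - \frac{879867}{1111}$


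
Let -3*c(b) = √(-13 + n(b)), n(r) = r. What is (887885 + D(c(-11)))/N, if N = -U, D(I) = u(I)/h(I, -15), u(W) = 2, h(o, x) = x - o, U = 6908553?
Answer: -606425365/4718541699 + 4*I*√6/4718541699 ≈ -0.12852 + 2.0765e-9*I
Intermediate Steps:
c(b) = -√(-13 + b)/3
D(I) = 2/(-15 - I)
N = -6908553 (N = -1*6908553 = -6908553)
(887885 + D(c(-11)))/N = (887885 - 2/(15 - √(-13 - 11)/3))/(-6908553) = (887885 - 2/(15 - 2*I*√6/3))*(-1/6908553) = -887885/6908553 + 2/(6908553*(15 - 2*I*√6/3))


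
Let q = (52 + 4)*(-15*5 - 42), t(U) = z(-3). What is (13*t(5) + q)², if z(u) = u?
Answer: 43441281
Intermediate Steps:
t(U) = -3
q = -6552 (q = 56*(-75 - 42) = 56*(-117) = -6552)
(13*t(5) + q)² = (13*(-3) - 6552)² = (-39 - 6552)² = (-6591)² = 43441281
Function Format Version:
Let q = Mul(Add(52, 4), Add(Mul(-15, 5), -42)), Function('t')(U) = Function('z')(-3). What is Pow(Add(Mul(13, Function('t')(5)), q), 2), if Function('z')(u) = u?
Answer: 43441281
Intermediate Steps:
Function('t')(U) = -3
q = -6552 (q = Mul(56, Add(-75, -42)) = Mul(56, -117) = -6552)
Pow(Add(Mul(13, Function('t')(5)), q), 2) = Pow(Add(Mul(13, -3), -6552), 2) = Pow(Add(-39, -6552), 2) = Pow(-6591, 2) = 43441281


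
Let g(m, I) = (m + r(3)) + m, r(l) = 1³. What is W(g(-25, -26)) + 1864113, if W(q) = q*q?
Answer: 1866514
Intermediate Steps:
r(l) = 1
g(m, I) = 1 + 2*m (g(m, I) = (m + 1) + m = (1 + m) + m = 1 + 2*m)
W(q) = q²
W(g(-25, -26)) + 1864113 = (1 + 2*(-25))² + 1864113 = (1 - 50)² + 1864113 = (-49)² + 1864113 = 2401 + 1864113 = 1866514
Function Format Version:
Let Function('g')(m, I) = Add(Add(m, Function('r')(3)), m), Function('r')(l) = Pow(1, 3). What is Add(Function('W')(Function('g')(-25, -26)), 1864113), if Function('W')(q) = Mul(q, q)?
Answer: 1866514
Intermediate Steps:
Function('r')(l) = 1
Function('g')(m, I) = Add(1, Mul(2, m)) (Function('g')(m, I) = Add(Add(m, 1), m) = Add(Add(1, m), m) = Add(1, Mul(2, m)))
Function('W')(q) = Pow(q, 2)
Add(Function('W')(Function('g')(-25, -26)), 1864113) = Add(Pow(Add(1, Mul(2, -25)), 2), 1864113) = Add(Pow(Add(1, -50), 2), 1864113) = Add(Pow(-49, 2), 1864113) = Add(2401, 1864113) = 1866514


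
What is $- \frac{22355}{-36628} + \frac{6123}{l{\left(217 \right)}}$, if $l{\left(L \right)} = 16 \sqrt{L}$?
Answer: $\frac{22355}{36628} + \frac{6123 \sqrt{217}}{3472} \approx 26.589$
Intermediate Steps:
$- \frac{22355}{-36628} + \frac{6123}{l{\left(217 \right)}} = - \frac{22355}{-36628} + \frac{6123}{16 \sqrt{217}} = \left(-22355\right) \left(- \frac{1}{36628}\right) + 6123 \frac{\sqrt{217}}{3472} = \frac{22355}{36628} + \frac{6123 \sqrt{217}}{3472}$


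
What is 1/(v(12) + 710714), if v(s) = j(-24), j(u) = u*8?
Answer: 1/710522 ≈ 1.4074e-6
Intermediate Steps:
j(u) = 8*u
v(s) = -192 (v(s) = 8*(-24) = -192)
1/(v(12) + 710714) = 1/(-192 + 710714) = 1/710522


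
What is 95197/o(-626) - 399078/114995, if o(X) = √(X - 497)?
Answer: -399078/114995 - 95197*I*√1123/1123 ≈ -3.4704 - 2840.8*I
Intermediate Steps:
o(X) = √(-497 + X)
95197/o(-626) - 399078/114995 = 95197/(√(-497 - 626)) - 399078/114995 = 95197/(√(-1123)) - 399078*1/114995 = 95197/((I*√1123)) - 399078/114995 = 95197*(-I*√1123/1123) - 399078/114995 = -95197*I*√1123/1123 - 399078/114995 = -399078/114995 - 95197*I*√1123/1123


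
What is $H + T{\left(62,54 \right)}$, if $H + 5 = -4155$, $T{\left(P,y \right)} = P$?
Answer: $-4098$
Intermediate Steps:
$H = -4160$ ($H = -5 - 4155 = -4160$)
$H + T{\left(62,54 \right)} = -4160 + 62 = -4098$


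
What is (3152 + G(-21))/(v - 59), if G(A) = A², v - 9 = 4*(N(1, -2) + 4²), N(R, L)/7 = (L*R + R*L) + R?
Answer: -3593/70 ≈ -51.329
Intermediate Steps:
N(R, L) = 7*R + 14*L*R (N(R, L) = 7*((L*R + R*L) + R) = 7*((L*R + L*R) + R) = 7*(2*L*R + R) = 7*(R + 2*L*R) = 7*R + 14*L*R)
v = -11 (v = 9 + 4*(7*1*(1 + 2*(-2)) + 4²) = 9 + 4*(7*1*(1 - 4) + 16) = 9 + 4*(7*1*(-3) + 16) = 9 + 4*(-21 + 16) = 9 + 4*(-5) = 9 - 20 = -11)
(3152 + G(-21))/(v - 59) = (3152 + (-21)²)/(-11 - 59) = (3152 + 441)/(-70) = 3593*(-1/70) = -3593/70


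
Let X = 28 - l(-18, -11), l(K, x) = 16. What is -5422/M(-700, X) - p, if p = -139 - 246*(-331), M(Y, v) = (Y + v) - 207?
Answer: -72746443/895 ≈ -81281.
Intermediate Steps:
X = 12 (X = 28 - 1*16 = 28 - 16 = 12)
M(Y, v) = -207 + Y + v
p = 81287 (p = -139 + 81426 = 81287)
-5422/M(-700, X) - p = -5422/(-207 - 700 + 12) - 1*81287 = -5422/(-895) - 81287 = -5422*(-1/895) - 81287 = 5422/895 - 81287 = -72746443/895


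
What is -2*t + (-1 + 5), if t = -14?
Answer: 32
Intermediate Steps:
-2*t + (-1 + 5) = -2*(-14) + (-1 + 5) = 28 + 4 = 32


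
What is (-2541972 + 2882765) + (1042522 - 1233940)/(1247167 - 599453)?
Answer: 110368102892/323857 ≈ 3.4079e+5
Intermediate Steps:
(-2541972 + 2882765) + (1042522 - 1233940)/(1247167 - 599453) = 340793 - 191418/647714 = 340793 - 191418*1/647714 = 340793 - 95709/323857 = 110368102892/323857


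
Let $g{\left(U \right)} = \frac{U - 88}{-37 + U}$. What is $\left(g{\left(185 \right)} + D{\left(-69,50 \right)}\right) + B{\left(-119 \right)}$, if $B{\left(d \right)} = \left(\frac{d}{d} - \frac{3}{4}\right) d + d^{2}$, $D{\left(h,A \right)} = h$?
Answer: $\frac{1040655}{74} \approx 14063.0$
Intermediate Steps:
$g{\left(U \right)} = \frac{-88 + U}{-37 + U}$
$B{\left(d \right)} = d^{2} + \frac{d}{4}$ ($B{\left(d \right)} = \left(1 - \frac{3}{4}\right) d + d^{2} = \frac{d}{4} + d^{2} = d^{2} + \frac{d}{4}$)
$\left(g{\left(185 \right)} + D{\left(-69,50 \right)}\right) + B{\left(-119 \right)} = \left(\frac{-88 + 185}{-37 + 185} - 69\right) - 119 \left(\frac{1}{4} - 119\right) = \left(\frac{1}{148} \cdot 97 - 69\right) - - \frac{56525}{4} = \left(\frac{1}{148} \cdot 97 - 69\right) + \frac{56525}{4} = \left(\frac{97}{148} - 69\right) + \frac{56525}{4} = - \frac{10115}{148} + \frac{56525}{4} = \frac{1040655}{74}$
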